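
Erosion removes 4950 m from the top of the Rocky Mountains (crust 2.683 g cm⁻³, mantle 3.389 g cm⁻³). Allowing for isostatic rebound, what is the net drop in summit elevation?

1030 m

Rebound u = e ρ_c/ρ_m = 4950 m × 2.683/3.389 = 3919 m.
Net surface drop = e − u = 4950 m − 3919 m = e (ρ_m − ρ_c)/ρ_m = 1030 m.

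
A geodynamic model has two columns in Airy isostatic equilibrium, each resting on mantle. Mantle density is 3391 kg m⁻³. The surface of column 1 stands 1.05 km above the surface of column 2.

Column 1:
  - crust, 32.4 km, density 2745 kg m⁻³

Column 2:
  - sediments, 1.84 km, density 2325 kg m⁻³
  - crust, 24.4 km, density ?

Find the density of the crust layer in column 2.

Take the compensation level at the base of the deeper column (depth z_c below the surface of column 1) and equate Σ ρ_i t_i down to z_c; mantle fills any gap and the z_c terms cancel.
Column 1: 32.4×2745 + (z_c − 32.4)×3391
Column 2: 1.05×0 + 1.84×2325 + 24.4×ρ + (z_c − 1.05 − 26.24)×3391
The z_c×3391 term appears on both sides and cancels. Collect the known terms of each column as K = Σ(ρt)_known − 3391 × (depth of known layers): K_1 = 88938 − 3391×32.4 = −20930.4; K_2 = 4278 − 3391×(1.05 + 26.24) = −88262.39.
Balance: K_1 = K_2 + 24.4×ρ, so ρ = (K_1 − K_2)/24.4 = 67332/24.4 = 2760 kg m⁻³.

2760 kg m⁻³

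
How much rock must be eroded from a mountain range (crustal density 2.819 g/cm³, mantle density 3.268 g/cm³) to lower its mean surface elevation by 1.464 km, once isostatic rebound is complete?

10.7 km

Net drop Δ = e − u = e − e ρ_c/ρ_m = e (ρ_m − ρ_c)/ρ_m.
e = Δ ρ_m/(ρ_m − ρ_c) = 1.464 km × 3.268/0.449 = 10.7 km.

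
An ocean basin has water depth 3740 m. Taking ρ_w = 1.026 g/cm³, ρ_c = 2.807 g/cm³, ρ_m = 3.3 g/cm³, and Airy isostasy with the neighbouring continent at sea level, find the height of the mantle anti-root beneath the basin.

By Archimedes' principle applied to the lithosphere: replacing crust with seawater at the top is compensated by replacing crust with mantle at the base: d (ρ_c − ρ_w) = a (ρ_m − ρ_c).
a = d (ρ_c − ρ_w)/(ρ_m − ρ_c) = 3740 m × 1.781/0.493 = 13500 m.

13500 m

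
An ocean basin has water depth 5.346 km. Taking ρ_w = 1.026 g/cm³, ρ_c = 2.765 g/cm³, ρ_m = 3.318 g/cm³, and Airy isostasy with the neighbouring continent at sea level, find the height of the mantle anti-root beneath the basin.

For local isostatic compensation: replacing crust with seawater at the top is compensated by replacing crust with mantle at the base: d (ρ_c − ρ_w) = a (ρ_m − ρ_c).
a = d (ρ_c − ρ_w)/(ρ_m − ρ_c) = 5.346 km × 1.739/0.553 = 16.8 km.

16.8 km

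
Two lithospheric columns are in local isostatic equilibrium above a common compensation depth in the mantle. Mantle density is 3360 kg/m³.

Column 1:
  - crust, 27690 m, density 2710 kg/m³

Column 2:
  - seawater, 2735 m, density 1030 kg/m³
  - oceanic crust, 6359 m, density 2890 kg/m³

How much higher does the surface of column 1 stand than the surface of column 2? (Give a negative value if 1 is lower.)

2570 m

For any compensation level in the mantle, the mantle terms cancel and isostasy reduces to e = (Σt_1 − Σt_2) − (Σ(ρt)_1 − Σ(ρt)_2) / ρ_m.
Σt_1 = 27690 m; Σt_2 = 9094 m; Σ(ρt)_1 = 75039900; Σ(ρt)_2 = 21194560 (in m·kg/m³).
e = (27690 − 9094) − (75039900 − 21194560) / 3360 = 2570 m.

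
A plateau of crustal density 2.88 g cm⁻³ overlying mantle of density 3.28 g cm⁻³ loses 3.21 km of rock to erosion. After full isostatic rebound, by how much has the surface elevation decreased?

Rebound u = e ρ_c/ρ_m = 3.21 km × 2.88/3.28 = 2.819 km.
Net surface drop = e − u = 3.21 km − 2.819 km = e (ρ_m − ρ_c)/ρ_m = 0.391 km.

0.391 km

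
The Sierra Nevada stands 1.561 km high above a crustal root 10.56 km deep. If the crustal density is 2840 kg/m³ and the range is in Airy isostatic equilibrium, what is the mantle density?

Airy balance: ρ_c h = (ρ_m − ρ_c) r → ρ_m = ρ_c (1 + h/r).
ρ_m = 2840 × (1 + 1.561 km/10.56 km) = 3260 kg/m³.

3260 kg/m³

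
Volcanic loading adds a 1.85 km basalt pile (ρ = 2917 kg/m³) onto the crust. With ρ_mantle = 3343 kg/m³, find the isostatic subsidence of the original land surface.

1.61 km

Subaerial loading: s = t ρ_load / ρ_m.
s = 1.85 km × 2917/3343 = 1.61 km.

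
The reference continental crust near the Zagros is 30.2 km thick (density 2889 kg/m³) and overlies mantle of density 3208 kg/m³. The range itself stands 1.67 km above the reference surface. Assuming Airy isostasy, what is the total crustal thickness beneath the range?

47 km

Root depth r = h ρ_c / (ρ_m − ρ_c) = 1.67 km × 2889 / 319 = 15.12 km.
Total thickness = T + h + r = 30.2 km + 1.67 km + 15.12 km = 47 km.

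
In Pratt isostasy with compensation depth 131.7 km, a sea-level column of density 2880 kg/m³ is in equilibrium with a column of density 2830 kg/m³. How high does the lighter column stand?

2.33 km

ρ_ref D = ρ (D + h) → h = D (ρ_ref − ρ)/ρ.
h = 131.7 km × (2880 − 2830)/2830 = 2.33 km.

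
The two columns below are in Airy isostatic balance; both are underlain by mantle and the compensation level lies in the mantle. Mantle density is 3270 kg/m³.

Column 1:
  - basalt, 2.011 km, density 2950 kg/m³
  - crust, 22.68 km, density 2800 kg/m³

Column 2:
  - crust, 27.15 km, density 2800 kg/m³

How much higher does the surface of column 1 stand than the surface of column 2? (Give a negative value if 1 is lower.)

For any compensation level in the mantle, the mantle terms cancel and isostasy reduces to e = (Σt_1 − Σt_2) − (Σ(ρt)_1 − Σ(ρt)_2) / ρ_m.
Σt_1 = 24.691 km; Σt_2 = 27.15 km; Σ(ρt)_1 = 69436.45; Σ(ρt)_2 = 76020 (in km·kg/m³).
e = (24.691 − 27.15) − (69436.45 − 76020) / 3270 = −0.446 km.

−0.446 km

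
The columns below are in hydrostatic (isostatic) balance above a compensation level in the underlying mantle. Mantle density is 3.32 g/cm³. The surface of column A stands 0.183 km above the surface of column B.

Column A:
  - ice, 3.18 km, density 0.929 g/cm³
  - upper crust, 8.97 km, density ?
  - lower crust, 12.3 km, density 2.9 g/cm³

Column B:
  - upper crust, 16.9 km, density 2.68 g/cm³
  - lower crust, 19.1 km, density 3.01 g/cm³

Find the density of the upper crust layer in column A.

Take the compensation level at the base of the deeper column (depth z_c below the surface of column A) and equate Σ ρ_i t_i down to z_c; mantle fills any gap and the z_c terms cancel.
Column A: 3.18×0.929 + 8.97×ρ + 12.3×2.9 + (z_c − 24.45)×3.32
Column B: 0.183×0 + 16.9×2.68 + 19.1×3.01 + (z_c − 0.183 − 36)×3.32
The z_c×3.32 term appears on both sides and cancels. Collect the known terms of each column as K = Σ(ρt)_known − 3.32 × (depth of known layers): K_A = 38.62422 − 3.32×24.45 = −42.54978; K_B = 102.783 − 3.32×(0.183 + 36) = −17.34456.
Balance: K_A + 8.97×ρ = K_B, so ρ = (K_B − K_A)/8.97 = 25.2052/8.97 = 2.81 g/cm³.

2.81 g/cm³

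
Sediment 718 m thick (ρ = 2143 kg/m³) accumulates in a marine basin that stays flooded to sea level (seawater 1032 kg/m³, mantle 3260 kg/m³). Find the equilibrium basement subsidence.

358 m

Submarine loading: the sediment displaces seawater, and the subsidence is in turn flooded, so s (ρ_m − ρ_w) = t (ρ_sed − ρ_w).
s = 718 m × (2143 − 1032) / (3260 − 1032) = 358 m.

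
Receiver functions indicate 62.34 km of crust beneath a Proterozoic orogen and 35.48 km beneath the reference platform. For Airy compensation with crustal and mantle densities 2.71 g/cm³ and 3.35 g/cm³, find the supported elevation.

5.13 km

Excess crust Δ = 62.34 km − 35.48 km = 26.86 km, split between elevation h and root r with h + r = Δ.
Airy balance ρ_c h = (ρ_m − ρ_c) r gives r = h ρ_c/(ρ_m − ρ_c), so h (1 + ρ_c/(ρ_m − ρ_c)) = Δ, i.e. h = Δ (ρ_m − ρ_c)/ρ_m.
h = 26.86 km × 0.64/3.35 = 5.13 km.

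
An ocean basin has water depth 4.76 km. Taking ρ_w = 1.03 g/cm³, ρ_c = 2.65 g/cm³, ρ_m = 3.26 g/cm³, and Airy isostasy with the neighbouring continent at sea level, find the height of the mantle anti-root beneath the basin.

12.6 km

For local isostatic compensation: replacing crust with seawater at the top is compensated by replacing crust with mantle at the base: d (ρ_c − ρ_w) = a (ρ_m − ρ_c).
a = d (ρ_c − ρ_w)/(ρ_m − ρ_c) = 4.76 km × 1.62/0.61 = 12.6 km.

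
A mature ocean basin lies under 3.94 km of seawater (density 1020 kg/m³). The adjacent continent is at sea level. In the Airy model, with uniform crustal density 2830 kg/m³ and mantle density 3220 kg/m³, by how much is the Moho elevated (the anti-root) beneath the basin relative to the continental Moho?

Equating mass per unit area of the two columns: replacing crust with seawater at the top is compensated by replacing crust with mantle at the base: d (ρ_c − ρ_w) = a (ρ_m − ρ_c).
a = d (ρ_c − ρ_w)/(ρ_m − ρ_c) = 3.94 km × 1810/390 = 18.3 km.

18.3 km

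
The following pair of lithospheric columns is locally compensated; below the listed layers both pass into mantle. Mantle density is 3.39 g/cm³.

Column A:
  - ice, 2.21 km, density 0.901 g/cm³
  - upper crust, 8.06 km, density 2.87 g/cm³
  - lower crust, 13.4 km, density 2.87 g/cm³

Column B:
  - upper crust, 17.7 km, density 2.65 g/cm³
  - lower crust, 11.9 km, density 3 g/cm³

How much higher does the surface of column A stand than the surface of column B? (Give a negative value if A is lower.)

−0.318 km

For any compensation level in the mantle, the mantle terms cancel and isostasy reduces to e = (Σt_A − Σt_B) − (Σ(ρt)_A − Σ(ρt)_B) / ρ_m.
Σt_A = 23.67 km; Σt_B = 29.6 km; Σ(ρt)_A = 63.58141; Σ(ρt)_B = 82.605 (in km·g/cm³).
e = (23.67 − 29.6) − (63.58141 − 82.605) / 3.39 = −0.318 km.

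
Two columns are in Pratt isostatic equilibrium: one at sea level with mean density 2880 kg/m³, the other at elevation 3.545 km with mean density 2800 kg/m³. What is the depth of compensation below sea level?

124 km

ρ_ref D = ρ (D + h) → D (ρ_ref − ρ) = ρ h.
D = ρ h/(ρ_ref − ρ) = 2800 × 3.545 km/(2880 − 2800) = 124 km.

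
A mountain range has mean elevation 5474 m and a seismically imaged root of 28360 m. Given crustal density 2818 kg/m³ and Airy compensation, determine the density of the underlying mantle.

Airy balance: ρ_c h = (ρ_m − ρ_c) r → ρ_m = ρ_c (1 + h/r).
ρ_m = 2818 × (1 + 5474 m/28360 m) = 3360 kg/m³.

3360 kg/m³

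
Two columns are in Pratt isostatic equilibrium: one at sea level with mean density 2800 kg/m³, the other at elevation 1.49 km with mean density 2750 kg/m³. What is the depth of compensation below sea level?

ρ_ref D = ρ (D + h) → D (ρ_ref − ρ) = ρ h.
D = ρ h/(ρ_ref − ρ) = 2750 × 1.49 km/(2800 − 2750) = 82 km.

82 km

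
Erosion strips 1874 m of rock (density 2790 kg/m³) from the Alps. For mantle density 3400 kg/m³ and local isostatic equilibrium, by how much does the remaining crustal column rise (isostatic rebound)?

1540 m

Unloading: uplift u = e ρ_c/ρ_m = 1874 m × 2790/3400 = 1540 m.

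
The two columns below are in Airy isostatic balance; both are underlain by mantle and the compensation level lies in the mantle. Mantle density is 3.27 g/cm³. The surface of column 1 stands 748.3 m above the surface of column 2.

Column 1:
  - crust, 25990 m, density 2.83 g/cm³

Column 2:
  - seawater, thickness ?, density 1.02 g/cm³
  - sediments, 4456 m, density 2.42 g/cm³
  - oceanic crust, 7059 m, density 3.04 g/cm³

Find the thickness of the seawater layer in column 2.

Take the compensation level at the base of the deeper column (depth z_c below the surface of column 1) and equate Σ ρ_i t_i down to z_c; mantle fills any gap and the z_c terms cancel.
Column 1: 25990×2.83 + (z_c − 25990)×3.27
Column 2: 748.3×0 + x×1.02 + 4456×2.42 + 7059×3.04 + (z_c − 748.3 − 11515 − x)×3.27
The z_c×3.27 term appears on both sides and cancels. Collect the known terms of each column as K = Σ(ρt)_known − 3.27 × (depth of known layers): K_1 = 73551.7 − 3.27×25990 = −11435.6; K_2 = 32242.88 − 3.27×(748.3 + 11515) = −7858.111.
Balance: K_1 = K_2 − x×(3.27 − 1.02), so x = (K_2 − K_1)/(3.27 − 1.02) = 3577.49/2.25 = 1590 m.

1590 m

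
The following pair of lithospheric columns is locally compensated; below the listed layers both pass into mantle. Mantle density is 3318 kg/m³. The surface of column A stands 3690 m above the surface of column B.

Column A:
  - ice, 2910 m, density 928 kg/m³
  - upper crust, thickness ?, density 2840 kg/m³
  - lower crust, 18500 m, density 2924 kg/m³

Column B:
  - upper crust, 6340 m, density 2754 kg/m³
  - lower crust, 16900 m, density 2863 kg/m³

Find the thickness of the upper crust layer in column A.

Take the compensation level at the base of the deeper column (depth z_c below the surface of column A) and equate Σ ρ_i t_i down to z_c; mantle fills any gap and the z_c terms cancel.
Column A: 2910×928 + x×2840 + 18500×2924 + (z_c − 21410 − x)×3318
Column B: 3690×0 + 6340×2754 + 16900×2863 + (z_c − 3690 − 23240)×3318
The z_c×3318 term appears on both sides and cancels. Collect the known terms of each column as K = Σ(ρt)_known − 3318 × (depth of known layers): K_A = 56794480 − 3318×21410 = −14243900; K_B = 65845060 − 3318×(3690 + 23240) = −23508680.
Balance: K_A − x×(3318 − 2840) = K_B, so x = (K_A − K_B)/(3318 − 2840) = 9264780/478 = 19400 m.

19400 m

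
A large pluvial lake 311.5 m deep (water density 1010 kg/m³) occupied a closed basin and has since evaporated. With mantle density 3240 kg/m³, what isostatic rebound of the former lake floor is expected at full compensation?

97.1 m

u = d ρ_w/ρ_m = 311.5 m × 1010/3240 = 97.1 m.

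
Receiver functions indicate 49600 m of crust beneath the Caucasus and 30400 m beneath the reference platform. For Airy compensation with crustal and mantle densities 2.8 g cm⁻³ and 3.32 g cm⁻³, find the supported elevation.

3010 m

Excess crust Δ = 49600 m − 30400 m = 19200 m, split between elevation h and root r with h + r = Δ.
Airy balance ρ_c h = (ρ_m − ρ_c) r gives r = h ρ_c/(ρ_m − ρ_c), so h (1 + ρ_c/(ρ_m − ρ_c)) = Δ, i.e. h = Δ (ρ_m − ρ_c)/ρ_m.
h = 19200 m × 0.52/3.32 = 3010 m.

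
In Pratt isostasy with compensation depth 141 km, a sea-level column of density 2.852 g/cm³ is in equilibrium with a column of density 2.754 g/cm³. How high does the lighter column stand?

ρ_ref D = ρ (D + h) → h = D (ρ_ref − ρ)/ρ.
h = 141 km × (2.852 − 2.754)/2.754 = 5.02 km.

5.02 km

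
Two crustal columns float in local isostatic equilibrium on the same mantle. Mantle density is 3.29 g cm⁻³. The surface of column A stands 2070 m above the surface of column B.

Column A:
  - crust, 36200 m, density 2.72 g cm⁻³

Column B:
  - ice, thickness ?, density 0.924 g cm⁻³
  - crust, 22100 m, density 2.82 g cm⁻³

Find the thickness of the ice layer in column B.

1450 m

Take the compensation level at the base of the deeper column (depth z_c below the surface of column A) and equate Σ ρ_i t_i down to z_c; mantle fills any gap and the z_c terms cancel.
Column A: 36200×2.72 + (z_c − 36200)×3.29
Column B: 2070×0 + x×0.924 + 22100×2.82 + (z_c − 2070 − 22100 − x)×3.29
The z_c×3.29 term appears on both sides and cancels. Collect the known terms of each column as K = Σ(ρt)_known − 3.29 × (depth of known layers): K_A = 98464 − 3.29×36200 = −20634; K_B = 62322 − 3.29×(2070 + 22100) = −17197.3.
Balance: K_A = K_B − x×(3.29 − 0.924), so x = (K_B − K_A)/(3.29 − 0.924) = 3436.7/2.366 = 1450 m.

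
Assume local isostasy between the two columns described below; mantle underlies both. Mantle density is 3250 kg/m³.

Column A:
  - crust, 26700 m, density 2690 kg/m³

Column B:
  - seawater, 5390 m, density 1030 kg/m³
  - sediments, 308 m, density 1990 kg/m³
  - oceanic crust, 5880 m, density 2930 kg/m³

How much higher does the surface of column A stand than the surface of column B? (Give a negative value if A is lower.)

220 m

For any compensation level in the mantle, the mantle terms cancel and isostasy reduces to e = (Σt_A − Σt_B) − (Σ(ρt)_A − Σ(ρt)_B) / ρ_m.
Σt_A = 26700 m; Σt_B = 11578 m; Σ(ρt)_A = 71823000; Σ(ρt)_B = 23393020 (in m·kg/m³).
e = (26700 − 11578) − (71823000 − 23393020) / 3250 = 220 m.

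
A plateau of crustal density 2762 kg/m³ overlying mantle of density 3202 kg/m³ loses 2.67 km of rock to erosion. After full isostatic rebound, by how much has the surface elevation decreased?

Rebound u = e ρ_c/ρ_m = 2.67 km × 2762/3202 = 2.303 km.
Net surface drop = e − u = 2.67 km − 2.303 km = e (ρ_m − ρ_c)/ρ_m = 0.367 km.

0.367 km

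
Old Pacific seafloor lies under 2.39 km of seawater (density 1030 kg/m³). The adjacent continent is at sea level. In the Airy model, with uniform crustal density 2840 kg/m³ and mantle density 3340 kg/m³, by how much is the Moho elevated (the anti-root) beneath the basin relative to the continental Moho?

8.65 km

For local isostatic compensation: replacing crust with seawater at the top is compensated by replacing crust with mantle at the base: d (ρ_c − ρ_w) = a (ρ_m − ρ_c).
a = d (ρ_c − ρ_w)/(ρ_m − ρ_c) = 2.39 km × 1810/500 = 8.65 km.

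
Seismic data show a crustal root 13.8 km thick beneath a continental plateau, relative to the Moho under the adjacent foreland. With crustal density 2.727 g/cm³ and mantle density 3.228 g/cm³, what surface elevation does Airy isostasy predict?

For local isostatic compensation: ρ_c h = (ρ_m − ρ_c) r.
h = r (ρ_m − ρ_c) / ρ_c = 13.8 km × (3.228 − 2.727) / 2.727 = 2.54 km.

2.54 km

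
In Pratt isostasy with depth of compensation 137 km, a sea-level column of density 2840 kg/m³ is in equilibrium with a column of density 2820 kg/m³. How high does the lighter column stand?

ρ_ref D = ρ (D + h) → h = D (ρ_ref − ρ)/ρ.
h = 137 km × (2840 − 2820)/2820 = 0.972 km.

0.972 km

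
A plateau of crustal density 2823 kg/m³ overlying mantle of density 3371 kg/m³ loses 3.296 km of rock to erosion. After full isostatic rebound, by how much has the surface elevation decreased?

0.536 km

Rebound u = e ρ_c/ρ_m = 3.296 km × 2823/3371 = 2.76 km.
Net surface drop = e − u = 3.296 km − 2.76 km = e (ρ_m − ρ_c)/ρ_m = 0.536 km.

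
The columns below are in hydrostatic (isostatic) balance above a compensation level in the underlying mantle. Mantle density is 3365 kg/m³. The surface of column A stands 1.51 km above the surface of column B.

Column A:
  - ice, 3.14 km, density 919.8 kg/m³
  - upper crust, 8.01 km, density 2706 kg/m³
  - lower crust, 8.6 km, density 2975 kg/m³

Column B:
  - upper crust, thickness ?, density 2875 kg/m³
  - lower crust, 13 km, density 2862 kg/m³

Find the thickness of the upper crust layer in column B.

Take the compensation level at the base of the deeper column (depth z_c below the surface of column A) and equate Σ ρ_i t_i down to z_c; mantle fills any gap and the z_c terms cancel.
Column A: 3.14×919.8 + 8.01×2706 + 8.6×2975 + (z_c − 19.75)×3365
Column B: 1.51×0 + x×2875 + 13×2862 + (z_c − 1.51 − 13 − x)×3365
The z_c×3365 term appears on both sides and cancels. Collect the known terms of each column as K = Σ(ρt)_known − 3365 × (depth of known layers): K_A = 50148.232 − 3365×19.75 = −16310.518; K_B = 37206 − 3365×(1.51 + 13) = −11620.15.
Balance: K_A = K_B − x×(3365 − 2875), so x = (K_B − K_A)/(3365 − 2875) = 4690.37/490 = 9.57 km.

9.57 km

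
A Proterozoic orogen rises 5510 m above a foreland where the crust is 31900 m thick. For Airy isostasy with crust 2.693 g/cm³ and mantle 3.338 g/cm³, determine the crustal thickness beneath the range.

Root depth r = h ρ_c / (ρ_m − ρ_c) = 5510 m × 2.693 / 0.645 = 23010 m.
Total thickness = T + h + r = 31900 m + 5510 m + 23010 m = 60400 m.

60400 m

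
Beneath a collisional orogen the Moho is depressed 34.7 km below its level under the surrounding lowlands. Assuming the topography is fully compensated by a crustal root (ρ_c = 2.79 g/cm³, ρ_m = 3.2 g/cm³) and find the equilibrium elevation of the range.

5.1 km

Equating mass per unit area of the two columns: ρ_c h = (ρ_m − ρ_c) r.
h = r (ρ_m − ρ_c) / ρ_c = 34.7 km × (3.2 − 2.79) / 2.79 = 5.1 km.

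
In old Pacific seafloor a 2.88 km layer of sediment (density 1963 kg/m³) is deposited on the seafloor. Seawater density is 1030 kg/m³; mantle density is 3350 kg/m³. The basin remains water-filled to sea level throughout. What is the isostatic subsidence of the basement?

1.16 km

Submarine loading: the sediment displaces seawater, and the subsidence is in turn flooded, so s (ρ_m − ρ_w) = t (ρ_sed − ρ_w).
s = 2.88 km × (1963 − 1030) / (3350 − 1030) = 1.16 km.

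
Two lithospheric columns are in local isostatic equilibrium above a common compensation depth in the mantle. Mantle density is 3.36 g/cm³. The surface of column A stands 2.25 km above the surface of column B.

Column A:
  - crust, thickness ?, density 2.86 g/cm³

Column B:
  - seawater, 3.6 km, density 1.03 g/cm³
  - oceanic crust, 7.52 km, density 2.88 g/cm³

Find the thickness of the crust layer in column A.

39.1 km

Take the compensation level at the base of the deeper column (depth z_c below the surface of column A) and equate Σ ρ_i t_i down to z_c; mantle fills any gap and the z_c terms cancel.
Column A: x×2.86 + (z_c − 0 − x)×3.36
Column B: 2.25×0 + 3.6×1.03 + 7.52×2.88 + (z_c − 2.25 − 11.12)×3.36
The z_c×3.36 term appears on both sides and cancels. Collect the known terms of each column as K = Σ(ρt)_known − 3.36 × (depth of known layers): K_A = 0 − 3.36×0 = 0; K_B = 25.3656 − 3.36×(2.25 + 11.12) = −19.5576.
Balance: K_A − x×(3.36 − 2.86) = K_B, so x = (K_A − K_B)/(3.36 − 2.86) = 19.5576/0.5 = 39.1 km.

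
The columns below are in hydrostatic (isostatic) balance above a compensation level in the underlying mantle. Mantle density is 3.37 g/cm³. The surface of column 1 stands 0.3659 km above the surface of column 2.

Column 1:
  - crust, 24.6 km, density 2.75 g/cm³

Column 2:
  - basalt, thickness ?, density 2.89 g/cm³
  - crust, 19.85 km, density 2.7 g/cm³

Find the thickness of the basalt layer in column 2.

Take the compensation level at the base of the deeper column (depth z_c below the surface of column 1) and equate Σ ρ_i t_i down to z_c; mantle fills any gap and the z_c terms cancel.
Column 1: 24.6×2.75 + (z_c − 24.6)×3.37
Column 2: 0.3659×0 + x×2.89 + 19.85×2.7 + (z_c − 0.3659 − 19.85 − x)×3.37
The z_c×3.37 term appears on both sides and cancels. Collect the known terms of each column as K = Σ(ρt)_known − 3.37 × (depth of known layers): K_1 = 67.65 − 3.37×24.6 = −15.252; K_2 = 53.595 − 3.37×(0.3659 + 19.85) = −14.532583.
Balance: K_1 = K_2 − x×(3.37 − 2.89), so x = (K_2 − K_1)/(3.37 − 2.89) = 0.719417/0.48 = 1.5 km.

1.5 km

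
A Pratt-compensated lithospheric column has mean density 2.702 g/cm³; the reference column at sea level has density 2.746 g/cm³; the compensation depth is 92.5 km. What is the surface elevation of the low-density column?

ρ_ref D = ρ (D + h) → h = D (ρ_ref − ρ)/ρ.
h = 92.5 km × (2.746 − 2.702)/2.702 = 1.51 km.

1.51 km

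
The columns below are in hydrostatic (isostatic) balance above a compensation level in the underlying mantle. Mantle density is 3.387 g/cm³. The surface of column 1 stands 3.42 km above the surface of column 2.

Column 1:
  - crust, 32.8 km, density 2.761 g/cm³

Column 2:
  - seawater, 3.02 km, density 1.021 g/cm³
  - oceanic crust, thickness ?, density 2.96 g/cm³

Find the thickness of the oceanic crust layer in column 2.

Take the compensation level at the base of the deeper column (depth z_c below the surface of column 1) and equate Σ ρ_i t_i down to z_c; mantle fills any gap and the z_c terms cancel.
Column 1: 32.8×2.761 + (z_c − 32.8)×3.387
Column 2: 3.42×0 + 3.02×1.021 + x×2.96 + (z_c − 3.42 − 3.02 − x)×3.387
The z_c×3.387 term appears on both sides and cancels. Collect the known terms of each column as K = Σ(ρt)_known − 3.387 × (depth of known layers): K_1 = 90.5608 − 3.387×32.8 = −20.5328; K_2 = 3.08342 − 3.387×(3.42 + 3.02) = −18.72886.
Balance: K_1 = K_2 − x×(3.387 − 2.96), so x = (K_2 − K_1)/(3.387 − 2.96) = 1.80394/0.427 = 4.22 km.

4.22 km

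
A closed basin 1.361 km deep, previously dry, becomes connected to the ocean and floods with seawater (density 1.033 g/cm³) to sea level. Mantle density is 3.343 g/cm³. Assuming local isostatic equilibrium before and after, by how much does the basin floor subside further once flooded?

After flooding the water column is d + s deep. Its weight must equal the weight of mantle displaced by the extra subsidence s: (d + s) ρ_w = s ρ_m.
s = d ρ_w / (ρ_m − ρ_w) = 1.361 km × 1.033/(3.343 − 1.033) = 0.609 km.

0.609 km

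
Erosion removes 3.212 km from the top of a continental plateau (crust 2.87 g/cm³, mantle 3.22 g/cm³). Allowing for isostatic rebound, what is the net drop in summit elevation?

Rebound u = e ρ_c/ρ_m = 3.212 km × 2.87/3.22 = 2.863 km.
Net surface drop = e − u = 3.212 km − 2.863 km = e (ρ_m − ρ_c)/ρ_m = 0.349 km.

0.349 km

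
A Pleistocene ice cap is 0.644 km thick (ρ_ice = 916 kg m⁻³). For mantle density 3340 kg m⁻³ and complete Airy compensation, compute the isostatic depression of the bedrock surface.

0.177 km

By Archimedes' principle applied to the lithosphere: the ice load ρ_ice t is balanced by mantle displaced below, ρ_m s.
s = t ρ_ice / ρ_m = 0.644 km × 916/3340 = 0.177 km.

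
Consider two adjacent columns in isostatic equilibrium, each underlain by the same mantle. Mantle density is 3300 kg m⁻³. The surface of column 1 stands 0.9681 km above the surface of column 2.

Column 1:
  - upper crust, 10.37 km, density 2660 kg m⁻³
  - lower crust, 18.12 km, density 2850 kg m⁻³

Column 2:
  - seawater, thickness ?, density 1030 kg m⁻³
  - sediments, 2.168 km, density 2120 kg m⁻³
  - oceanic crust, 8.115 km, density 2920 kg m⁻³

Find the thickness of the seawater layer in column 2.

2.62 km

Take the compensation level at the base of the deeper column (depth z_c below the surface of column 1) and equate Σ ρ_i t_i down to z_c; mantle fills any gap and the z_c terms cancel.
Column 1: 10.37×2660 + 18.12×2850 + (z_c − 28.49)×3300
Column 2: 0.9681×0 + x×1030 + 2.168×2120 + 8.115×2920 + (z_c − 0.9681 − 10.283 − x)×3300
The z_c×3300 term appears on both sides and cancels. Collect the known terms of each column as K = Σ(ρt)_known − 3300 × (depth of known layers): K_1 = 79226.2 − 3300×28.49 = −14790.8; K_2 = 28291.96 − 3300×(0.9681 + 10.283) = −8836.67.
Balance: K_1 = K_2 − x×(3300 − 1030), so x = (K_2 − K_1)/(3300 − 1030) = 5954.13/2270 = 2.62 km.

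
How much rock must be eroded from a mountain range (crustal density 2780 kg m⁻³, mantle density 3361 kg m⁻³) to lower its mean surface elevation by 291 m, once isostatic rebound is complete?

Net drop Δ = e − u = e − e ρ_c/ρ_m = e (ρ_m − ρ_c)/ρ_m.
e = Δ ρ_m/(ρ_m − ρ_c) = 291 m × 3361/581 = 1680 m.

1680 m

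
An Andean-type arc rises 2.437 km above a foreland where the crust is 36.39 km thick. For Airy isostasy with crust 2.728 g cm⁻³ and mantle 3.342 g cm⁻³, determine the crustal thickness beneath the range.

Root depth r = h ρ_c / (ρ_m − ρ_c) = 2.437 km × 2.728 / 0.614 = 10.83 km.
Total thickness = T + h + r = 36.39 km + 2.437 km + 10.83 km = 49.7 km.

49.7 km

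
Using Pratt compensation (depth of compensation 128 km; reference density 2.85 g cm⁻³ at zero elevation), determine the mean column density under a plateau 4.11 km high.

Pratt balance: ρ_ref D = ρ (D + h).
ρ = ρ_ref D/(D + h) = 2.85 × 128 km/(128 km + 4.11 km) = 2.76 g cm⁻³.

2.76 g cm⁻³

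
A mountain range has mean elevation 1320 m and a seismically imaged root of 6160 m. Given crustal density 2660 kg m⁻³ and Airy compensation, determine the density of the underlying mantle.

Airy balance: ρ_c h = (ρ_m − ρ_c) r → ρ_m = ρ_c (1 + h/r).
ρ_m = 2660 × (1 + 1320 m/6160 m) = 3230 kg m⁻³.

3230 kg m⁻³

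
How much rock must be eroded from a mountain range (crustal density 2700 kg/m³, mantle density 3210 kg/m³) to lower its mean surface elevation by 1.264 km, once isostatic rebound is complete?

Net drop Δ = e − u = e − e ρ_c/ρ_m = e (ρ_m − ρ_c)/ρ_m.
e = Δ ρ_m/(ρ_m − ρ_c) = 1.264 km × 3210/510 = 7.96 km.

7.96 km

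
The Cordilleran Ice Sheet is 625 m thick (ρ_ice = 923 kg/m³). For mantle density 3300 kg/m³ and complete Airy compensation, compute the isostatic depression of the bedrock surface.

175 m

By Archimedes' principle applied to the lithosphere: the ice load ρ_ice t is balanced by mantle displaced below, ρ_m s.
s = t ρ_ice / ρ_m = 625 m × 923/3300 = 175 m.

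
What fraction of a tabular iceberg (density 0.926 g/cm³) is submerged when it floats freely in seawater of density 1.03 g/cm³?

Submerged fraction = ρ_obj/ρ_fluid = 0.926/1.03 = 89.9%.

89.9%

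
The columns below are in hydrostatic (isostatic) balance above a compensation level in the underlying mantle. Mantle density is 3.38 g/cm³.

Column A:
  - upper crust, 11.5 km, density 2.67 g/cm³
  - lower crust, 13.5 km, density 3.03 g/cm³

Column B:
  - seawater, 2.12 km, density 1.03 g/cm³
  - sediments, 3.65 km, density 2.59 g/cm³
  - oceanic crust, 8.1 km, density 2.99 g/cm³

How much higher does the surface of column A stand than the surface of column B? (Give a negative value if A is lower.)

For any compensation level in the mantle, the mantle terms cancel and isostasy reduces to e = (Σt_A − Σt_B) − (Σ(ρt)_A − Σ(ρt)_B) / ρ_m.
Σt_A = 25 km; Σt_B = 13.87 km; Σ(ρt)_A = 71.61; Σ(ρt)_B = 35.8561 (in km·g/cm³).
e = (25 − 13.87) − (71.61 − 35.8561) / 3.38 = 0.552 km.

0.552 km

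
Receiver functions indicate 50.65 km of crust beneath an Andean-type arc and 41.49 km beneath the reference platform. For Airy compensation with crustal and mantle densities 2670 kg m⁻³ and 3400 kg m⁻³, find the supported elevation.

Excess crust Δ = 50.65 km − 41.49 km = 9.16 km, split between elevation h and root r with h + r = Δ.
Airy balance ρ_c h = (ρ_m − ρ_c) r gives r = h ρ_c/(ρ_m − ρ_c), so h (1 + ρ_c/(ρ_m − ρ_c)) = Δ, i.e. h = Δ (ρ_m − ρ_c)/ρ_m.
h = 9.16 km × 730/3400 = 1.97 km.

1.97 km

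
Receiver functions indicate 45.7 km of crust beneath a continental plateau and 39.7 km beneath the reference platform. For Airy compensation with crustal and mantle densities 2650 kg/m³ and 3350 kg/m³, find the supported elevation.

Excess crust Δ = 45.7 km − 39.7 km = 6 km, split between elevation h and root r with h + r = Δ.
Airy balance ρ_c h = (ρ_m − ρ_c) r gives r = h ρ_c/(ρ_m − ρ_c), so h (1 + ρ_c/(ρ_m − ρ_c)) = Δ, i.e. h = Δ (ρ_m − ρ_c)/ρ_m.
h = 6 km × 700/3350 = 1.25 km.

1.25 km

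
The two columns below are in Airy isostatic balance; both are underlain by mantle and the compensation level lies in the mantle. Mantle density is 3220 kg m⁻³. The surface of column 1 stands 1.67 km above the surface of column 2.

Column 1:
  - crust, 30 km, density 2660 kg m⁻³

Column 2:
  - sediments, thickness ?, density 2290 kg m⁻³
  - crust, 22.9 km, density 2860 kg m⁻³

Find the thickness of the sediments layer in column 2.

Take the compensation level at the base of the deeper column (depth z_c below the surface of column 1) and equate Σ ρ_i t_i down to z_c; mantle fills any gap and the z_c terms cancel.
Column 1: 30×2660 + (z_c − 30)×3220
Column 2: 1.67×0 + x×2290 + 22.9×2860 + (z_c − 1.67 − 22.9 − x)×3220
The z_c×3220 term appears on both sides and cancels. Collect the known terms of each column as K = Σ(ρt)_known − 3220 × (depth of known layers): K_1 = 79800 − 3220×30 = −16800; K_2 = 65494 − 3220×(1.67 + 22.9) = −13621.4.
Balance: K_1 = K_2 − x×(3220 − 2290), so x = (K_2 − K_1)/(3220 − 2290) = 3178.6/930 = 3.42 km.

3.42 km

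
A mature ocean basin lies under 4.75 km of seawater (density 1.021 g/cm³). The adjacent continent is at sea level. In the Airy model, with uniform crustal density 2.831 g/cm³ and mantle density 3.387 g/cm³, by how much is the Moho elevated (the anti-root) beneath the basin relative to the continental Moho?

Isostatic balance requires: replacing crust with seawater at the top is compensated by replacing crust with mantle at the base: d (ρ_c − ρ_w) = a (ρ_m − ρ_c).
a = d (ρ_c − ρ_w)/(ρ_m − ρ_c) = 4.75 km × 1.81/0.556 = 15.5 km.

15.5 km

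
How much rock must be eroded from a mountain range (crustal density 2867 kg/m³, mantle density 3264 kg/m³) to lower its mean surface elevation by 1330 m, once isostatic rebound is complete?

Net drop Δ = e − u = e − e ρ_c/ρ_m = e (ρ_m − ρ_c)/ρ_m.
e = Δ ρ_m/(ρ_m − ρ_c) = 1330 m × 3264/397 = 10900 m.

10900 m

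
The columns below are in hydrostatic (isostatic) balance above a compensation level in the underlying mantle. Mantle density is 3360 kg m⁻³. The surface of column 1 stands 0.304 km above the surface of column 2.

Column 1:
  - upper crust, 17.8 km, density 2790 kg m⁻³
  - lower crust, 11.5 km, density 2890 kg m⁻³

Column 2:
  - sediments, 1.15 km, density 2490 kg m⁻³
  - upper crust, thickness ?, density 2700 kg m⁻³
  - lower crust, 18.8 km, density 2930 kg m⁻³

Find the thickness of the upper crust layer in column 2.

8.25 km

Take the compensation level at the base of the deeper column (depth z_c below the surface of column 1) and equate Σ ρ_i t_i down to z_c; mantle fills any gap and the z_c terms cancel.
Column 1: 17.8×2790 + 11.5×2890 + (z_c − 29.3)×3360
Column 2: 0.304×0 + 1.15×2490 + x×2700 + 18.8×2930 + (z_c − 0.304 − 19.95 − x)×3360
The z_c×3360 term appears on both sides and cancels. Collect the known terms of each column as K = Σ(ρt)_known − 3360 × (depth of known layers): K_1 = 82897 − 3360×29.3 = −15551; K_2 = 57947.5 − 3360×(0.304 + 19.95) = −10105.94.
Balance: K_1 = K_2 − x×(3360 − 2700), so x = (K_2 − K_1)/(3360 − 2700) = 5445.06/660 = 8.25 km.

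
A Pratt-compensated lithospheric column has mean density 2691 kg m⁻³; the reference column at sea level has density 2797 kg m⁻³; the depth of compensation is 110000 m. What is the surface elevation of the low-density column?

ρ_ref D = ρ (D + h) → h = D (ρ_ref − ρ)/ρ.
h = 110000 m × (2797 − 2691)/2691 = 4330 m.

4330 m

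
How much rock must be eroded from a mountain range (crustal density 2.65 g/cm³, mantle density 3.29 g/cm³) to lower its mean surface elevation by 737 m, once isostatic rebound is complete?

Net drop Δ = e − u = e − e ρ_c/ρ_m = e (ρ_m − ρ_c)/ρ_m.
e = Δ ρ_m/(ρ_m − ρ_c) = 737 m × 3.29/0.64 = 3790 m.

3790 m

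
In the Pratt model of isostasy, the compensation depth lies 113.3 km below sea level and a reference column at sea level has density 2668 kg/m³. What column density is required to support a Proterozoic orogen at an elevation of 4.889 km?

2560 kg/m³

Pratt balance: ρ_ref D = ρ (D + h).
ρ = ρ_ref D/(D + h) = 2668 × 113.3 km/(113.3 km + 4.889 km) = 2560 kg/m³.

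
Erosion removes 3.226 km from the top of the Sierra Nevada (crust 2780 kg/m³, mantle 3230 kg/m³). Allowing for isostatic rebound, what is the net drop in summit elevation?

0.449 km

Rebound u = e ρ_c/ρ_m = 3.226 km × 2780/3230 = 2.777 km.
Net surface drop = e − u = 3.226 km − 2.777 km = e (ρ_m − ρ_c)/ρ_m = 0.449 km.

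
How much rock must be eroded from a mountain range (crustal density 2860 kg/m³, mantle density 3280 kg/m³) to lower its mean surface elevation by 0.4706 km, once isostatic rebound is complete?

3.68 km

Net drop Δ = e − u = e − e ρ_c/ρ_m = e (ρ_m − ρ_c)/ρ_m.
e = Δ ρ_m/(ρ_m − ρ_c) = 0.4706 km × 3280/420 = 3.68 km.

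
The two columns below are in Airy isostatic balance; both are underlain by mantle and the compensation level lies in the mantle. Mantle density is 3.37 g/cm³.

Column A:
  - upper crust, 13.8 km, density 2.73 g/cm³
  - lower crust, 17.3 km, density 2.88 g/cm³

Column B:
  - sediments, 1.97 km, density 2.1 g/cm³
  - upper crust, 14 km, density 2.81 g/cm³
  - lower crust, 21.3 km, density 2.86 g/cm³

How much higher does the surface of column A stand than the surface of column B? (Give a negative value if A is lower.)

−1.16 km

For any compensation level in the mantle, the mantle terms cancel and isostasy reduces to e = (Σt_A − Σt_B) − (Σ(ρt)_A − Σ(ρt)_B) / ρ_m.
Σt_A = 31.1 km; Σt_B = 37.27 km; Σ(ρt)_A = 87.498; Σ(ρt)_B = 104.395 (in km·g/cm³).
e = (31.1 − 37.27) − (87.498 − 104.395) / 3.37 = −1.16 km.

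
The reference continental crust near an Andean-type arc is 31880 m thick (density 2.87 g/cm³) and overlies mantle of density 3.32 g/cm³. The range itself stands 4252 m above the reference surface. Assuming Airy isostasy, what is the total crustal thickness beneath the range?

Root depth r = h ρ_c / (ρ_m − ρ_c) = 4252 m × 2.87 / 0.45 = 27120 m.
Total thickness = T + h + r = 31880 m + 4252 m + 27120 m = 63300 m.

63300 m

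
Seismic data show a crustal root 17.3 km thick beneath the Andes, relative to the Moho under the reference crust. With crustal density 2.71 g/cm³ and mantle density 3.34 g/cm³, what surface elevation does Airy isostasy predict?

4.02 km

By Archimedes' principle applied to the lithosphere: ρ_c h = (ρ_m − ρ_c) r.
h = r (ρ_m − ρ_c) / ρ_c = 17.3 km × (3.34 − 2.71) / 2.71 = 4.02 km.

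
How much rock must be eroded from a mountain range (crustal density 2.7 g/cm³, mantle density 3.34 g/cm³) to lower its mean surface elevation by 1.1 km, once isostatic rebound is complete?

5.74 km

Net drop Δ = e − u = e − e ρ_c/ρ_m = e (ρ_m − ρ_c)/ρ_m.
e = Δ ρ_m/(ρ_m − ρ_c) = 1.1 km × 3.34/0.64 = 5.74 km.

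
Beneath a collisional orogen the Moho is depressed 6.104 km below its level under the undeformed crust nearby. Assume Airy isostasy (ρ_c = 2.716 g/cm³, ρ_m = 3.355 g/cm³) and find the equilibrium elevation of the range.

Equating mass per unit area of the two columns: ρ_c h = (ρ_m − ρ_c) r.
h = r (ρ_m − ρ_c) / ρ_c = 6.104 km × (3.355 − 2.716) / 2.716 = 1.44 km.

1.44 km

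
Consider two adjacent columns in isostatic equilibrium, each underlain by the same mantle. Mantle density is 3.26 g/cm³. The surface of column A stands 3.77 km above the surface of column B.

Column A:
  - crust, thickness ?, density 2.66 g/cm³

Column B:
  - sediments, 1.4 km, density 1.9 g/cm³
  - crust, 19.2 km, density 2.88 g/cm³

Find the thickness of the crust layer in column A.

Take the compensation level at the base of the deeper column (depth z_c below the surface of column A) and equate Σ ρ_i t_i down to z_c; mantle fills any gap and the z_c terms cancel.
Column A: x×2.66 + (z_c − 0 − x)×3.26
Column B: 3.77×0 + 1.4×1.9 + 19.2×2.88 + (z_c − 3.77 − 20.6)×3.26
The z_c×3.26 term appears on both sides and cancels. Collect the known terms of each column as K = Σ(ρt)_known − 3.26 × (depth of known layers): K_A = 0 − 3.26×0 = 0; K_B = 57.956 − 3.26×(3.77 + 20.6) = −21.4902.
Balance: K_A − x×(3.26 − 2.66) = K_B, so x = (K_A − K_B)/(3.26 − 2.66) = 21.4902/0.6 = 35.8 km.

35.8 km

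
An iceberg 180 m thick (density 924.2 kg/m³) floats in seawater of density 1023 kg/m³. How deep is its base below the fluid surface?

163 m

Draft d = t ρ_obj/ρ_fluid = 180 m × 924.2/1023 = 163 m.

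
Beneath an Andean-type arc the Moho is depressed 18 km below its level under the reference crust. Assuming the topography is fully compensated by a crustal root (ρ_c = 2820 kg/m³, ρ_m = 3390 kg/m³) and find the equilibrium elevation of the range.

3.64 km

Isostatic balance requires: ρ_c h = (ρ_m − ρ_c) r.
h = r (ρ_m − ρ_c) / ρ_c = 18 km × (3390 − 2820) / 2820 = 3.64 km.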